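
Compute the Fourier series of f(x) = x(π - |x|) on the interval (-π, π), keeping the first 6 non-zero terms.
8·sin(x)/π + 8·sin(3·x)/(27·π) + 8·sin(5·x)/(125·π) + 8·sin(7·x)/(343·π) + 8·sin(9·x)/(729·π) + 8·sin(11·x)/(1331·π)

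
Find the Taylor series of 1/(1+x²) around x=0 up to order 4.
x^4 - x^2 + 1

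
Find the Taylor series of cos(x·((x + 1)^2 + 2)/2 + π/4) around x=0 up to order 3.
-23·√(2)·x^3/32 - 17·√(2)·x^2/16 - 3·√(2)·x/4 + √(2)/2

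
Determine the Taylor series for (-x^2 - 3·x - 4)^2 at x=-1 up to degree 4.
4 + 4·(x + 1) + 5·(x + 1)^2 + 2·(x + 1)^3 + (x + 1)^4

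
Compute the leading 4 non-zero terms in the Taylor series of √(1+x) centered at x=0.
x^3/16 - x^2/8 + x/2 + 1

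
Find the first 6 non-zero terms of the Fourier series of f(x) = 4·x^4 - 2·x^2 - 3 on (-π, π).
(200 - 32·π^2)·cos(x) + (-14 + 8·π^2)·cos(2·x) + (88/27 - 32·π^2/9)·cos(3·x) + (-5/4 + 2·π^2)·cos(4·x) + (392/625 - 32·π^2/25)·cos(5·x) - 2·π^2/3 - 3 + 4·π^4/5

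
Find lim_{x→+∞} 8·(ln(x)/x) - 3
Evaluate the dominant behaviour as x → +∞; each term tends to a finite value or vanishes.
Limit = -3.

Final answer: -3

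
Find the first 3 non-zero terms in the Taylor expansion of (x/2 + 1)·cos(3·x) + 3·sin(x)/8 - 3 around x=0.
-9·x^2/2 + 7·x/8 - 2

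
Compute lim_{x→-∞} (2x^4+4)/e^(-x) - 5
The quotient is an ∞/∞ indeterminate form as x → -∞.
Compare growth rates of the dominant terms (exponentials ≫ polynomials ≫ logarithms), or apply L'Hôpital's rule; the quotient → 0.
Adding the constant: 0 - 5 = -5. Limit = -5.

Final answer: -5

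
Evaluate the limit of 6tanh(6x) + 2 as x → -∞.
Evaluate the dominant behaviour as x → -∞; each term tends to a finite value or vanishes.
Limit = -4.

Final answer: -4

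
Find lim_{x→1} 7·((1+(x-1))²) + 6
Direct substitution at x = 1 gives 13.

Final answer: 13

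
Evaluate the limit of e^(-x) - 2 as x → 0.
Direct substitution at x = 0 gives -1.

Final answer: -1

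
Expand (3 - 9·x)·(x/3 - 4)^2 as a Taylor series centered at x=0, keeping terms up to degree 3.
-x^3 + 73·x^2/3 - 152·x + 48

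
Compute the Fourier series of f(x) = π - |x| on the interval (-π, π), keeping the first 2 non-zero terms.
4·cos(x)/π + π/2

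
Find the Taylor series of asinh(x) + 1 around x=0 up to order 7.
-5·x^7/112 + 3·x^5/40 - x^3/6 + x + 1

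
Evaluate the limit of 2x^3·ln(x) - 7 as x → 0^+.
The product is a 0·∞ indeterminate form at x → 0⁺.
Rewrite the product as 2·ln(x) / x^(-3) and apply L'Hôpital, or use the standard hierarchy x^(-3) ≫ |ln x| as x → 0⁺.
The indeterminate product → 0, so the limit = -7.

Final answer: -7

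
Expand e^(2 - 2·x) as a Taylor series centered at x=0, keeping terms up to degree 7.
-8·x^7·e^(2)/315 + 4·x^6·e^(2)/45 - 4·x^5·e^(2)/15 + 2·x^4·e^(2)/3 - 4·x^3·e^(2)/3 + 2·x^2·e^(2) - 2·x·e^(2) + e^(2)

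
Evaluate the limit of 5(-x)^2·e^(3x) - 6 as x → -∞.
The product is a 0·∞ indeterminate form at x → -∞.
Rewrite the product as 5(-x)^2 / e^(-3x) (an ∞/∞ form) and apply L'Hôpital, or use the standard hierarchy e^(3|x|) ≫ |(-x)^2| as x → -∞.
The indeterminate product → 0, so the limit = -6.

Final answer: -6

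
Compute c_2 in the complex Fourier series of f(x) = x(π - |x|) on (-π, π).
Compute the real Fourier coefficients first: a_2 = 0, b_2 = 0.
Then c_2 = (a_2 − i·b_2)/2 = 0.

Final answer: 0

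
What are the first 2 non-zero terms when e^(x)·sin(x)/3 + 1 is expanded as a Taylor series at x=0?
x/3 + 1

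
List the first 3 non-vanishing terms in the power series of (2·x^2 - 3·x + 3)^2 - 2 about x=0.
21·x^2 - 18·x + 7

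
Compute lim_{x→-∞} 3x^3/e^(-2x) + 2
The quotient is an ∞/∞ indeterminate form as x → -∞.
Compare growth rates of the dominant terms (exponentials ≫ polynomials ≫ logarithms), or apply L'Hôpital's rule; the quotient → 0.
Adding the constant: 0 + 2 = 2. Limit = 2.

Final answer: 2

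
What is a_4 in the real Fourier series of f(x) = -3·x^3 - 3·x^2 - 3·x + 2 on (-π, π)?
a_4 = (1/π) ∫_{-π}^{π} f(x)·cos(4x) dx.
Evaluate the integral (use parity and integration by parts as needed): a_4 = -3/4.

Final answer: -3/4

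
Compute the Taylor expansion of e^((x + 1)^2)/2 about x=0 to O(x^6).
13·e·x^5/10 + 19·e·x^4/12 + 5·e·x^3/3 + 3·e·x^2/2 + e·x + e/2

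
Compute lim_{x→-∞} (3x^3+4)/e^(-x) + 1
The quotient is an ∞/∞ indeterminate form as x → -∞.
Compare growth rates of the dominant terms (exponentials ≫ polynomials ≫ logarithms), or apply L'Hôpital's rule; the quotient → 0.
Adding the constant: 0 + 1 = 1. Limit = 1.

Final answer: 1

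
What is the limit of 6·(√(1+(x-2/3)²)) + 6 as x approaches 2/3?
Direct substitution at x = 2/3 gives 12.

Final answer: 12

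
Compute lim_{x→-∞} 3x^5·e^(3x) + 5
The product is a 0·∞ indeterminate form at x → -∞.
Rewrite the product as 3x^5 / e^(-3x) (an ∞/∞ form) and apply L'Hôpital, or use the standard hierarchy e^(3|x|) ≫ |x^5| as x → -∞.
The indeterminate product → 0, so the limit = 5.

Final answer: 5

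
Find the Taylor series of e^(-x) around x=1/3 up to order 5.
e^(-1/3) - e^(-1/3)·(x - 1/3) + e^(-1/3)·(x - 1/3)^2/2 - e^(-1/3)·(x - 1/3)^3/6 + e^(-1/3)·(x - 1/3)^4/24 - e^(-1/3)·(x - 1/3)^5/120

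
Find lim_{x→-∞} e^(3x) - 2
Evaluate the dominant behaviour as x → -∞; each term tends to a finite value or vanishes.
Limit = -2.

Final answer: -2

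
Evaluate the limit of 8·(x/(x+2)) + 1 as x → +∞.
Evaluate the dominant behaviour as x → +∞; each term tends to a finite value or vanishes.
Limit = 9.

Final answer: 9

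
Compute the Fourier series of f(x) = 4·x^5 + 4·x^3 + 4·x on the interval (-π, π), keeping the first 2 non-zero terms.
(-152·π^2 + 8·π^4 + 920)·sin(x) + (-4·π^4 - 28 + 16·π^2)·sin(2·x)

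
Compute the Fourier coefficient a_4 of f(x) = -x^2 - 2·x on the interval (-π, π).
a_4 = (1/π) ∫_{-π}^{π} f(x)·cos(4x) dx.
Evaluate the integral (use parity and integration by parts as needed): a_4 = -1/4.

Final answer: -1/4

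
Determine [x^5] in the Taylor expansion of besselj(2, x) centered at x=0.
Expand to order 5: besselj(2, x) = -x^4/96 + x^2/8 + O(x^6).
The coefficient of x^5 is 0.

Final answer: 0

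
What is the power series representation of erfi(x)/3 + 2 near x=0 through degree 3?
2·x^3/(9·√(π)) + 2·x/(3·√(π)) + 2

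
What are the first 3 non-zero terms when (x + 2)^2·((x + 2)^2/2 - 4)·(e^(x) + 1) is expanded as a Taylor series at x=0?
12·x^2 - 8·x - 16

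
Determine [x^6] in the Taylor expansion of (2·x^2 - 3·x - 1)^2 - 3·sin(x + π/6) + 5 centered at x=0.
Expand to order 6: (2·x^2 - 3·x - 1)^2 - 3·sin(x + π/6) + 5 = x^6/480 - √(3)·x^5/80 + 63·x^4/16 + x^3·(-12 + √(3)/4) + 23·x^2/4 + x·(6 - 3·√(3)/2) + 9/2 + O(x^7).
The coefficient of x^6 is 1/480.

Final answer: 1/480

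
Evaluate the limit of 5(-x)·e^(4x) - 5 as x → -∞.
The product is a 0·∞ indeterminate form at x → -∞.
Rewrite the product as 5(-x) / e^(-4x) (an ∞/∞ form) and apply L'Hôpital, or use the standard hierarchy e^(4|x|) ≫ |(-x)| as x → -∞.
The indeterminate product → 0, so the limit = -5.

Final answer: -5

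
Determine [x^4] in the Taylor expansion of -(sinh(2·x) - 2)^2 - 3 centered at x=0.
Expand to order 4: -(sinh(2·x) - 2)^2 - 3 = -16·x^4/3 + 16·x^3/3 - 4·x^2 + 8·x - 7 + O(x^5).
The coefficient of x^4 is -16/3.

Final answer: -16/3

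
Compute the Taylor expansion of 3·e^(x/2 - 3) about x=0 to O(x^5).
x^4·e^(-3)/128 + x^3·e^(-3)/16 + 3·x^2·e^(-3)/8 + 3·x·e^(-3)/2 + 3·e^(-3)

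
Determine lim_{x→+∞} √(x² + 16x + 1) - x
This is an ∞ − ∞ indeterminate form.
Multiply and divide by the conjugate √(x²+16x + 1) + x; the x² terms cancel, leaving (16x + 1)/(√(x²+16x + 1)+x) → 16/2 = 8.
Limit = 8.

Final answer: 8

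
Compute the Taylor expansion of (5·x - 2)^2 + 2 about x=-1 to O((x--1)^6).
51 - 70·(x + 1) + 25·(x + 1)^2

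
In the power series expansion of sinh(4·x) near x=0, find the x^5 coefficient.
Expand to order 5: sinh(4·x) = 128·x^5/15 + 32·x^3/3 + 4·x + O(x^6).
The coefficient of x^5 is 128/15.

Final answer: 128/15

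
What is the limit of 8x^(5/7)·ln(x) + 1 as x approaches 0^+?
The product is a 0·∞ indeterminate form at x → 0⁺.
Rewrite the product as 8·ln(x) / x^(-5/7) and apply L'Hôpital, or use the standard hierarchy x^(-5/7) ≫ |ln x| as x → 0⁺.
The indeterminate product → 0, so the limit = 1.

Final answer: 1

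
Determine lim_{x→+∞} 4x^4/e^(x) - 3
The quotient is an ∞/∞ indeterminate form as x → +∞.
The exponential denominator e^(x) dominates the polynomial numerator (e^x ≫ x^4 as x → ∞), so the quotient → 0.
Adding the constant: 0 - 3 = -3. Limit = -3.

Final answer: -3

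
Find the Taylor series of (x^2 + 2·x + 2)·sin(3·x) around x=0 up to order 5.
-9·x^5/20 - 9·x^4 - 6·x^3 + 6·x^2 + 6·x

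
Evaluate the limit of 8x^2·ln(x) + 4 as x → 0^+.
The product is a 0·∞ indeterminate form at x → 0⁺.
Rewrite the product as 8·ln(x) / x^(-2) and apply L'Hôpital, or use the standard hierarchy x^(-2) ≫ |ln x| as x → 0⁺.
The indeterminate product → 0, so the limit = 4.

Final answer: 4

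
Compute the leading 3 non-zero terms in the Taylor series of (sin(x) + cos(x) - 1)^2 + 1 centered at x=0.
-x^3 + x^2 + 1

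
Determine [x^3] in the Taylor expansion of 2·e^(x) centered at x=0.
Expand to order 3: 2·e^(x) = x^3/3 + x^2 + 2·x + 2 + O(x^4).
The coefficient of x^3 is 1/3.

Final answer: 1/3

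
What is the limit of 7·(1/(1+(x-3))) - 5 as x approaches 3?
Direct substitution at x = 3 gives 2.

Final answer: 2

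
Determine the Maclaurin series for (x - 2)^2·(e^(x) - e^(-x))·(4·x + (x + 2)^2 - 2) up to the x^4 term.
16·x^4 - 148·x^3/3 + 48·x^2 + 16·x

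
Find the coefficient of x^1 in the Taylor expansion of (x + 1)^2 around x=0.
Expand to order 1: (x + 1)^2 = 2·x + 1 + O(x^2).
The coefficient of x^1 is 2.

Final answer: 2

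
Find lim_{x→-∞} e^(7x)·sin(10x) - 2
Evaluate the dominant behaviour as x → -∞; each term tends to a finite value or vanishes.
Limit = -2.

Final answer: -2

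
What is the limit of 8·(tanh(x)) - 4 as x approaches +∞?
Evaluate the dominant behaviour as x → +∞; each term tends to a finite value or vanishes.
Limit = 4.

Final answer: 4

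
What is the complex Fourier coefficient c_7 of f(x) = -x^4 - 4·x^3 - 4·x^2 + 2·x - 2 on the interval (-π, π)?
Compute the real Fourier coefficients first: a_7 = 736/2401 + 8·π^2/49, b_7 = 244/343 - 8·π^2/7.
Then c_7 = (a_7 − i·b_7)/2 = 368/2401 + 4·π^2/49 - 122·i/343 + 4·i·π^2/7.

Final answer: 368/2401 + 4·π^2/49 - 122·i/343 + 4·i·π^2/7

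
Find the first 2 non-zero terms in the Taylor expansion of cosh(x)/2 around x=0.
x^2/4 + 1/2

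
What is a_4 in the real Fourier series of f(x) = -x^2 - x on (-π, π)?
a_4 = (1/π) ∫_{-π}^{π} f(x)·cos(4x) dx.
Evaluate the integral (use parity and integration by parts as needed): a_4 = -1/4.

Final answer: -1/4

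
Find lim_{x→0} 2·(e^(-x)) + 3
Direct substitution at x = 0 gives 5.

Final answer: 5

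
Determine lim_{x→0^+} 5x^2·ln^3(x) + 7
The product is a 0·∞ indeterminate form at x → 0⁺.
Rewrite the product as 5·ln^3(x) / x^(-2) and apply L'Hôpital, or use the standard hierarchy x^(-2) ≫ |ln x|^3 as x → 0⁺.
The indeterminate product → 0, so the limit = 7.

Final answer: 7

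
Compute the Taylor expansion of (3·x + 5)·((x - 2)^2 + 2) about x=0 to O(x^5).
3·x^3 - 7·x^2 - 2·x + 30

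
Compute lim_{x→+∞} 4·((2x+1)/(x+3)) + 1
Evaluate the dominant behaviour as x → +∞; each term tends to a finite value or vanishes.
Limit = 9.

Final answer: 9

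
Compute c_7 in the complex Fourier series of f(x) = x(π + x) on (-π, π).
Compute the real Fourier coefficients first: a_7 = -4/49, b_7 = 2·π/7.
Then c_7 = (a_7 − i·b_7)/2 = -2/49 - i·π/7.

Final answer: -2/49 - i·π/7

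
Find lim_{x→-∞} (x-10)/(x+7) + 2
Evaluate the dominant behaviour as x → -∞; each term tends to a finite value or vanishes.
Limit = 3.

Final answer: 3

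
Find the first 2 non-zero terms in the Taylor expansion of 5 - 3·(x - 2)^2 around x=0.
12·x - 7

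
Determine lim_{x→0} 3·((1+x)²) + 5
Direct substitution at x = 0 gives 8.

Final answer: 8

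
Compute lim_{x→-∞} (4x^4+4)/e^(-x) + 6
The quotient is an ∞/∞ indeterminate form as x → -∞.
Compare growth rates of the dominant terms (exponentials ≫ polynomials ≫ logarithms), or apply L'Hôpital's rule; the quotient → 0.
Adding the constant: 0 + 6 = 6. Limit = 6.

Final answer: 6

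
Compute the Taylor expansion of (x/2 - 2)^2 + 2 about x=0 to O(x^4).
x^2/4 - 2·x + 6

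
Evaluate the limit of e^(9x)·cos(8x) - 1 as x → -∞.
Evaluate the dominant behaviour as x → -∞; each term tends to a finite value or vanishes.
Limit = -1.

Final answer: -1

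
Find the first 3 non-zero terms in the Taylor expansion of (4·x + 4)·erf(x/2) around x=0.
-x^3/(3·√(π)) + 4·x^2/√(π) + 4·x/√(π)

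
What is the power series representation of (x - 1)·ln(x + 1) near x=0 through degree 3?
-5·x^3/6 + 3·x^2/2 - x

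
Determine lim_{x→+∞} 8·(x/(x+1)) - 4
Evaluate the dominant behaviour as x → +∞; each term tends to a finite value or vanishes.
Limit = 4.

Final answer: 4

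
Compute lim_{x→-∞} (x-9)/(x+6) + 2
Evaluate the dominant behaviour as x → -∞; each term tends to a finite value or vanishes.
Limit = 3.

Final answer: 3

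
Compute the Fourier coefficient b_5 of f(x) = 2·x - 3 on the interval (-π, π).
b_5 = (1/π) ∫_{-π}^{π} f(x)·sin(5x) dx.
Evaluate the integral (use parity and integration by parts as needed): b_5 = 4/5.

Final answer: 4/5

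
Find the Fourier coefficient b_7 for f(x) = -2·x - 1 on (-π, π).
b_7 = (1/π) ∫_{-π}^{π} f(x)·sin(7x) dx.
Evaluate the integral (use parity and integration by parts as needed): b_7 = -4/7.

Final answer: -4/7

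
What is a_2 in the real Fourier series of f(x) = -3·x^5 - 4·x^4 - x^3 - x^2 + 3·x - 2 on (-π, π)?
a_2 = (1/π) ∫_{-π}^{π} f(x)·cos(2x) dx.
Evaluate the integral (use parity and integration by parts as needed): a_2 = 11 - 8·π^2.

Final answer: 11 - 8·π^2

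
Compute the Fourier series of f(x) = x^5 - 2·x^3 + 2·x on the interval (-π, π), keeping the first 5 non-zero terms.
(-44·π^2 + 2·π^4 + 268)·sin(x) + (-π^4 - 25/2 + 7·π^2)·sin(2·x) + (-76·π^2/27 + 260/81 + 2·π^4/3)·sin(3·x) + (-π^4/2 - 103/64 + 13·π^2/8)·sin(4·x) + (-28·π^2/25 + 668/625 + 2·π^4/5)·sin(5·x)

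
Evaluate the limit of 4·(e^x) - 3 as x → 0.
Direct substitution at x = 0 gives 1.

Final answer: 1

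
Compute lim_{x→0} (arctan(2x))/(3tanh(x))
Both numerator and denominator → 0 as x → 0; this is a 0/0 indeterminate form.
Expand each to leading order near x = 0: numerator ~ 2·x, denominator ~ 3·x.
The limit of the ratio is 2/3.

Final answer: 2/3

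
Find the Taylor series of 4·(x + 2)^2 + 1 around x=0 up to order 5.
4·x^2 + 16·x + 17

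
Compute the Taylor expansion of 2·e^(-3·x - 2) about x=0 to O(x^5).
27·x^4·e^(-2)/4 - 9·x^3·e^(-2) + 9·x^2·e^(-2) - 6·x·e^(-2) + 2·e^(-2)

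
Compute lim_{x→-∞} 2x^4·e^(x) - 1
The product is a 0·∞ indeterminate form at x → -∞.
Rewrite the product as 2x^4 / e^(-x) (an ∞/∞ form) and apply L'Hôpital, or use the standard hierarchy e^(|x|) ≫ |x^4| as x → -∞.
The indeterminate product → 0, so the limit = -1.

Final answer: -1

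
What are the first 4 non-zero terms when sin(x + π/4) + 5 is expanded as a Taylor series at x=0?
-√(2)·x^3/12 - √(2)·x^2/4 + √(2)·x/2 + √(2)/2 + 5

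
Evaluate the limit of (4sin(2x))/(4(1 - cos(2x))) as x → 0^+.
Both numerator and denominator → 0 as x → 0^+; this is a 0/0 indeterminate form.
Expand each to leading order near x = 0: numerator ~ 8·x, denominator ~ 8·x^2.
The limit of the ratio is ∞.

Final answer: ∞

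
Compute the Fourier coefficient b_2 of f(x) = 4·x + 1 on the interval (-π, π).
b_2 = (1/π) ∫_{-π}^{π} f(x)·sin(2x) dx.
Evaluate the integral (use parity and integration by parts as needed): b_2 = -4.

Final answer: -4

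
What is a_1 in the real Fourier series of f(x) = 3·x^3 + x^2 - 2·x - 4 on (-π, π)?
a_1 = (1/π) ∫_{-π}^{π} f(x)·cos(1x) dx.
Evaluate the integral (use parity and integration by parts as needed): a_1 = -4.

Final answer: -4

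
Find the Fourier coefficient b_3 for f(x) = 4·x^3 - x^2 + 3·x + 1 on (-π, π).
b_3 = (1/π) ∫_{-π}^{π} f(x)·sin(3x) dx.
Evaluate the integral (use parity and integration by parts as needed): b_3 = 2/9 + 8·π^2/3.

Final answer: 2/9 + 8·π^2/3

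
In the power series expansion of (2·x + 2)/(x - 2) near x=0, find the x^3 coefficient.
Expand to order 3: (2·x + 2)/(x - 2) = -3·x^3/8 - 3·x^2/4 - 3·x/2 - 1 + O(x^4).
The coefficient of x^3 is -3/8.

Final answer: -3/8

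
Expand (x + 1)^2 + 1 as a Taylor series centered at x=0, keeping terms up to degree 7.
x^2 + 2·x + 2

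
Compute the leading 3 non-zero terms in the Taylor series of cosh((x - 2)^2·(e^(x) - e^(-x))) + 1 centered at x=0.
-64·x^3 + 32·x^2 + 2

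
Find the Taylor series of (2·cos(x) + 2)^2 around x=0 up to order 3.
16 - 8·x^2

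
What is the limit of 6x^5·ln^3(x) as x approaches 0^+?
This is a 0·∞ indeterminate form at x → 0⁺.
Rewrite the product as 6·ln^3(x) / x^(-5) and apply L'Hôpital, or use the standard hierarchy x^(-5) ≫ |ln x|^3 as x → 0⁺.
The indeterminate product → 0, so the limit = 0.

Final answer: 0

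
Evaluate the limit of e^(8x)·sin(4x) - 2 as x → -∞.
Evaluate the dominant behaviour as x → -∞; each term tends to a finite value or vanishes.
Limit = -2.

Final answer: -2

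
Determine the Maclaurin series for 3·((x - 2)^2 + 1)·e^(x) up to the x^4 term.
x^4/8 - x^3/2 - 3·x^2/2 + 3·x + 15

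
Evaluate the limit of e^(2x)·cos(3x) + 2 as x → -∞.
Evaluate the dominant behaviour as x → -∞; each term tends to a finite value or vanishes.
Limit = 2.

Final answer: 2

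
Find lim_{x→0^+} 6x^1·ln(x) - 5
The product is a 0·∞ indeterminate form at x → 0⁺.
Rewrite the product as 6·ln(x) / x^(-1) and apply L'Hôpital, or use the standard hierarchy x^(-1) ≫ |ln x| as x → 0⁺.
The indeterminate product → 0, so the limit = -5.

Final answer: -5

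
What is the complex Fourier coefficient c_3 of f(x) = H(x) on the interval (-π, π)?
Compute the real Fourier coefficients first: a_3 = 0, b_3 = 2/(3·π).
Then c_3 = (a_3 − i·b_3)/2 = -i/(3·π).

Final answer: -i/(3·π)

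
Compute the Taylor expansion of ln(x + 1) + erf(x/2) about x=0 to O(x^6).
x^5·(1/(160·√(π)) + 1/5) - x^4/4 + x^3·(1/3 - 1/(12·√(π))) - x^2/2 + x·(1/√(π) + 1)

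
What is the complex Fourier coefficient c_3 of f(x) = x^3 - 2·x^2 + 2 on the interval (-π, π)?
Compute the real Fourier coefficients first: a_3 = 8/9, b_3 = -4/9 + 2·π^2/3.
Then c_3 = (a_3 − i·b_3)/2 = 4/9 - i·π^2/3 + 2·i/9.

Final answer: 4/9 - i·π^2/3 + 2·i/9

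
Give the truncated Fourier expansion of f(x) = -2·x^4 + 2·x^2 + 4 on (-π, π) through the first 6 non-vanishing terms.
(-104 + 16·π^2)·cos(x) + (8 - 4·π^2)·cos(2·x) + (-56/27 + 16·π^2/9)·cos(3·x) + (7/8 - π^2)·cos(4·x) + (-296/625 + 16·π^2/25)·cos(5·x) - 2·π^4/5 + 4 + 2·π^2/3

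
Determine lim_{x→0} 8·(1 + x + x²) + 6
Direct substitution at x = 0 gives 14.

Final answer: 14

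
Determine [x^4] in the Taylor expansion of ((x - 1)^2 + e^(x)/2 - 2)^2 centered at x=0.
Expand to order 4: ((x - 1)^2 + e^(x)/2 - 2)^2 = 31·x^4/24 - 23·x^3/6 + x^2 + 3·x/2 + 1/4 + O(x^5).
The coefficient of x^4 is 31/24.

Final answer: 31/24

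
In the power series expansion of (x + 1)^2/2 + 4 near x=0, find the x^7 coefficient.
Expand to order 7: (x + 1)^2/2 + 4 = x^2/2 + x + 9/2 + O(x^8).
The coefficient of x^7 is 0.

Final answer: 0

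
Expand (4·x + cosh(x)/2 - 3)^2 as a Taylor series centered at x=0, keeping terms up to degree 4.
-x^4/24 + 2·x^3 + 59·x^2/4 - 20·x + 25/4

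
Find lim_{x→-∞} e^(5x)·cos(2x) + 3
Evaluate the dominant behaviour as x → -∞; each term tends to a finite value or vanishes.
Limit = 3.

Final answer: 3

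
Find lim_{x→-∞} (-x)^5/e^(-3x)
This is an ∞/∞ indeterminate form as x → -∞.
Compare growth rates of the dominant terms (exponentials ≫ polynomials ≫ logarithms), or apply L'Hôpital's rule; the quotient → 0.
Limit = 0.

Final answer: 0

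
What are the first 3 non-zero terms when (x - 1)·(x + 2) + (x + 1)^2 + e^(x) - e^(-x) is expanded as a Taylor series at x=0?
2·x^2 + 5·x - 1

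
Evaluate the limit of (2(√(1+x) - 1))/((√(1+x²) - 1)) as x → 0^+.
Both numerator and denominator → 0 as x → 0^+; this is a 0/0 indeterminate form.
Expand each to leading order near x = 0: numerator ~ x, denominator ~ x^2/2.
The limit of the ratio is ∞.

Final answer: ∞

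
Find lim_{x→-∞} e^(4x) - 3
Evaluate the dominant behaviour as x → -∞; each term tends to a finite value or vanishes.
Limit = -3.

Final answer: -3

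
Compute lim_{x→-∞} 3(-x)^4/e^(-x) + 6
The quotient is an ∞/∞ indeterminate form as x → -∞.
Compare growth rates of the dominant terms (exponentials ≫ polynomials ≫ logarithms), or apply L'Hôpital's rule; the quotient → 0.
Adding the constant: 0 + 6 = 6. Limit = 6.

Final answer: 6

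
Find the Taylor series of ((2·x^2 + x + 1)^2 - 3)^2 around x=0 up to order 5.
56·x^5 + 25·x^4 + 4·x^3 - 16·x^2 - 8·x + 4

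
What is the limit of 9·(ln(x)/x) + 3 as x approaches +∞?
Evaluate the dominant behaviour as x → +∞; each term tends to a finite value or vanishes.
Limit = 3.

Final answer: 3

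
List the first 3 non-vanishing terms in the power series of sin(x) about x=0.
x^5/120 - x^3/6 + x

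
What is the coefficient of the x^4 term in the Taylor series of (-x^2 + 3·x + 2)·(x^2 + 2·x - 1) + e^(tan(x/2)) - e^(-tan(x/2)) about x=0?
Expand to order 4: (-x^2 + 3·x + 2)·(x^2 + 2·x - 1) + e^(tan(x/2)) - e^(-tan(x/2)) = -x^4 + 9·x^3/8 + 9·x^2 + 2·x - 2 + O(x^5).
The coefficient of x^4 is -1.

Final answer: -1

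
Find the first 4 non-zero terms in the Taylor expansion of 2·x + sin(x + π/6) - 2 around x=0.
-√(3)·x^3/12 - x^2/4 + x·(√(3)/2 + 2) - 3/2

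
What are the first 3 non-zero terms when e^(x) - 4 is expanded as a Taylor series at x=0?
x^2/2 + x - 3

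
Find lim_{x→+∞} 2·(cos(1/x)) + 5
Evaluate the dominant behaviour as x → +∞; each term tends to a finite value or vanishes.
Limit = 7.

Final answer: 7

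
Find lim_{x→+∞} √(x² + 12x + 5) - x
This is an ∞ − ∞ indeterminate form.
Multiply and divide by the conjugate √(x²+12x + 5) + x; the x² terms cancel, leaving (12x + 5)/(√(x²+12x + 5)+x) → 12/2 = 6.
Limit = 6.

Final answer: 6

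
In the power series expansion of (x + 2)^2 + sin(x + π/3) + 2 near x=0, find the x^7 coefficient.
Expand to order 7: (x + 2)^2 + sin(x + π/3) + 2 = -x^7/10080 - √(3)·x^6/1440 + x^5/240 + √(3)·x^4/48 - x^3/12 + x^2·(1 - √(3)/4) + 9·x/2 + √(3)/2 + 6 + O(x^8).
The coefficient of x^7 is -1/10080.

Final answer: -1/10080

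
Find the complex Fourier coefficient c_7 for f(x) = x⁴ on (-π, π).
Compute the real Fourier coefficients first: a_7 = 48/2401 - 8·π^2/49, b_7 = 0.
Then c_7 = (a_7 − i·b_7)/2 = 24/2401 - 4·π^2/49.

Final answer: 24/2401 - 4·π^2/49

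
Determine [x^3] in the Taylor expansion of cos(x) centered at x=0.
Expand to order 3: cos(x) = 1 - x^2/2 + O(x^4).
The coefficient of x^3 is 0.

Final answer: 0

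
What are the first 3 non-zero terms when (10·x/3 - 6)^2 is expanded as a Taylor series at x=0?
100·x^2/9 - 40·x + 36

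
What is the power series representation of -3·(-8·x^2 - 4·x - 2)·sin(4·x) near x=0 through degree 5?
-1024·x^5/5 - 128·x^4 + 32·x^3 + 48·x^2 + 24·x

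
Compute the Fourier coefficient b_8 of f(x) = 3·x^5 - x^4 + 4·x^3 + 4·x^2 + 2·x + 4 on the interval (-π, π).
b_8 = (1/π) ∫_{-π}^{π} f(x)·sin(8x) dx.
Evaluate the integral (use parity and integration by parts as needed): b_8 = -3·π^4/4 - 49·π^2/64 - 877/2048.

Final answer: -3·π^4/4 - 49·π^2/64 - 877/2048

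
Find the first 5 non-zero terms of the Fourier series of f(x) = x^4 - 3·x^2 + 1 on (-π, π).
(60 - 8·π^2)·cos(x) + (-6 + 2·π^2)·cos(2·x) + (52/27 - 8·π^2/9)·cos(3·x) + (-15/16 + π^2/2)·cos(4·x) - π^2 + 1 + π^4/5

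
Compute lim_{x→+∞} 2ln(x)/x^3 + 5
The quotient is an ∞/∞ indeterminate form as x → +∞.
The polynomial denominator x^3 dominates the logarithmic numerator (any positive power of x ≫ ln(x) as x → ∞), so the quotient → 0.
Adding the constant: 0 + 5 = 5. Limit = 5.

Final answer: 5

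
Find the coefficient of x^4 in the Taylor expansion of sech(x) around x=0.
Expand to order 4: sech(x) = 5·x^4/24 - x^2/2 + 1 + O(x^5).
The coefficient of x^4 is 5/24.

Final answer: 5/24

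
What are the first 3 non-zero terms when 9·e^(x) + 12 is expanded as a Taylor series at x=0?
9·x^2/2 + 9·x + 21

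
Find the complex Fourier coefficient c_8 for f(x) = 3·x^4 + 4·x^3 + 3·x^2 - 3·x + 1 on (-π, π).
Compute the real Fourier coefficients first: a_8 = 39/256 + 3·π^2/8, b_8 = 27/32 - π^2.
Then c_8 = (a_8 − i·b_8)/2 = 39/512 + 3·π^2/16 - 27·i/64 + i·π^2/2.

Final answer: 39/512 + 3·π^2/16 - 27·i/64 + i·π^2/2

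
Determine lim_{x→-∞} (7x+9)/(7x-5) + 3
Evaluate the dominant behaviour as x → -∞; each term tends to a finite value or vanishes.
Limit = 4.

Final answer: 4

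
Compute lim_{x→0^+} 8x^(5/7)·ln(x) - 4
The product is a 0·∞ indeterminate form at x → 0⁺.
Rewrite the product as 8·ln(x) / x^(-5/7) and apply L'Hôpital, or use the standard hierarchy x^(-5/7) ≫ |ln x| as x → 0⁺.
The indeterminate product → 0, so the limit = -4.

Final answer: -4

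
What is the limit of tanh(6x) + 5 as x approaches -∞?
Evaluate the dominant behaviour as x → -∞; each term tends to a finite value or vanishes.
Limit = 4.

Final answer: 4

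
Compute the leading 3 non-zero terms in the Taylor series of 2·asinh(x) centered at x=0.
3·x^5/20 - x^3/3 + 2·x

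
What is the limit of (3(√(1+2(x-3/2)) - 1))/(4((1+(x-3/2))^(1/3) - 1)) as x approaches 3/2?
Both numerator and denominator → 0 as x → 3/2; this is a 0/0 indeterminate form.
Expand each to leading order near x = 3/2: numerator ~ 3·(x - 3/2), denominator ~ 4·(x - 3/2)/3.
The limit of the ratio is 9/4.

Final answer: 9/4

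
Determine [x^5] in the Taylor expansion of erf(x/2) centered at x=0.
Expand to order 5: erf(x/2) = x^5/(160·√(π)) - x^3/(12·√(π)) + x/√(π) + O(x^6).
The coefficient of x^5 is 1/(160·√(π)).

Final answer: 1/(160·√(π))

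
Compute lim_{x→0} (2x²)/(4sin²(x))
Both numerator and denominator → 0 as x → 0; this is a 0/0 indeterminate form.
Expand each to leading order near x = 0: numerator ~ 2·x^2, denominator ~ 4·x^2.
The limit of the ratio is 1/2.

Final answer: 1/2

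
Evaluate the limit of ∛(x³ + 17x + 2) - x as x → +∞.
This is an ∞ − ∞ indeterminate form.
Multiply by (A² + AB + B²)/(A² + AB + B²) where A = ∛(x³+17x + 2), B = x to use A³ − B³ = (A−B)(A²+AB+B²); the x³ terms cancel, leaving (17x + 2)/(A²+AB+B²) with denominator ~ 3x², so the limit is 0.
Limit = 0.

Final answer: 0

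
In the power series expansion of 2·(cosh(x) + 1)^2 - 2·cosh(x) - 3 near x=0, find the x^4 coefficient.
Expand to order 4: 2·(cosh(x) + 1)^2 - 2·cosh(x) - 3 = 3·x^4/4 + 3·x^2 + 3 + O(x^5).
The coefficient of x^4 is 3/4.

Final answer: 3/4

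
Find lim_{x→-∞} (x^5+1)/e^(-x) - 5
The quotient is an ∞/∞ indeterminate form as x → -∞.
Compare growth rates of the dominant terms (exponentials ≫ polynomials ≫ logarithms), or apply L'Hôpital's rule; the quotient → 0.
Adding the constant: 0 - 5 = -5. Limit = -5.

Final answer: -5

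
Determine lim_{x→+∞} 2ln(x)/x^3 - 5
The quotient is an ∞/∞ indeterminate form as x → +∞.
The polynomial denominator x^3 dominates the logarithmic numerator (any positive power of x ≫ ln(x) as x → ∞), so the quotient → 0.
Adding the constant: 0 - 5 = -5. Limit = -5.

Final answer: -5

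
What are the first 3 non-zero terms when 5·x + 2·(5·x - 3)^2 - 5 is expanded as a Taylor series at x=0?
50·x^2 - 55·x + 13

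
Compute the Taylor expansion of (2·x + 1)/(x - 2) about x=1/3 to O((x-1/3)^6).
-1 - 9·(x - 1/3)/5 - 27·(x - 1/3)^2/25 - 81·(x - 1/3)^3/125 - 243·(x - 1/3)^4/625 - 729·(x - 1/3)^5/3125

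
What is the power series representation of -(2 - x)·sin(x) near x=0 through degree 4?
-x^4/6 + x^3/3 + x^2 - 2·x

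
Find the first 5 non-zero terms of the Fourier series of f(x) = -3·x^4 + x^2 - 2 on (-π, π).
(-148 + 24·π^2)·cos(x) + (10 - 6·π^2)·cos(2·x) + (-20/9 + 8·π^2/3)·cos(3·x) + (13/16 - 3·π^2/2)·cos(4·x) - 3·π^4/5 - 2 + π^2/3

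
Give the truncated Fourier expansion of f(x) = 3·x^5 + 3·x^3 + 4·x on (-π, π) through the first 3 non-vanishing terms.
(-114·π^2 + 6·π^4 + 692)·sin(x) + (-3·π^4 - 22 + 12·π^2)·sin(2·x) + (-22·π^2/9 + 116/27 + 2·π^4)·sin(3·x)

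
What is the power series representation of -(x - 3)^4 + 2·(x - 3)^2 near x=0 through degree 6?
-x^4 + 12·x^3 - 52·x^2 + 96·x - 63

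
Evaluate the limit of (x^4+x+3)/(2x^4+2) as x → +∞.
This is an ∞/∞ indeterminate form as x → +∞.
Divide numerator and denominator by x^4 and let the lower-order terms vanish; the leading terms give 1/2.
Limit = 1/2.

Final answer: 1/2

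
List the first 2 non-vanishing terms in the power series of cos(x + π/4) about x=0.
-√(2)·x/2 + √(2)/2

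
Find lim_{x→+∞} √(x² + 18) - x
This is an ∞ − ∞ indeterminate form.
Multiply and divide by the conjugate √(x²+18) + x; the x² terms cancel, leaving 18/(√(x²+18)+x) → 0.
Limit = 0.

Final answer: 0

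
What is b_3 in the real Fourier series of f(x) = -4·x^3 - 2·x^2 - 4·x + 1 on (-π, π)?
b_3 = (1/π) ∫_{-π}^{π} f(x)·sin(3x) dx.
Evaluate the integral (use parity and integration by parts as needed): b_3 = -8·π^2/3 - 8/9.

Final answer: -8·π^2/3 - 8/9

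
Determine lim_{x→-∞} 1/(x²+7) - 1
Evaluate the dominant behaviour as x → -∞; each term tends to a finite value or vanishes.
Limit = -1.

Final answer: -1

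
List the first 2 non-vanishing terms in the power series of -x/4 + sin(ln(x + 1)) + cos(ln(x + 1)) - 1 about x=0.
-x^2 + 3·x/4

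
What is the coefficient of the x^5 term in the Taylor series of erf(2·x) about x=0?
Expand to order 5: erf(2·x) = 32·x^5/(5·√(π)) - 16·x^3/(3·√(π)) + 4·x/√(π) + O(x^6).
The coefficient of x^5 is 32/(5·√(π)).

Final answer: 32/(5·√(π))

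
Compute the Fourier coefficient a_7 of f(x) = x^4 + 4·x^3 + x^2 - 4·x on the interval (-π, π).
a_7 = (1/π) ∫_{-π}^{π} f(x)·cos(7x) dx.
Evaluate the integral (use parity and integration by parts as needed): a_7 = -8·π^2/49 - 148/2401.

Final answer: -8·π^2/49 - 148/2401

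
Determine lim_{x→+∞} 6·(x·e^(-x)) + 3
Evaluate the dominant behaviour as x → +∞; each term tends to a finite value or vanishes.
Limit = 3.

Final answer: 3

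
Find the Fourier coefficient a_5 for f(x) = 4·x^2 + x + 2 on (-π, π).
a_5 = (1/π) ∫_{-π}^{π} f(x)·cos(5x) dx.
Evaluate the integral (use parity and integration by parts as needed): a_5 = -16/25.

Final answer: -16/25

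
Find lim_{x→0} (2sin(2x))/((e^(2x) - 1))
Both numerator and denominator → 0 as x → 0; this is a 0/0 indeterminate form.
Expand each to leading order near x = 0: numerator ~ 4·x, denominator ~ 2·x.
The limit of the ratio is 2.

Final answer: 2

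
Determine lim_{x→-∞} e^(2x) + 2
Evaluate the dominant behaviour as x → -∞; each term tends to a finite value or vanishes.
Limit = 2.

Final answer: 2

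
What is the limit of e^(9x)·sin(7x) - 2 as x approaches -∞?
Evaluate the dominant behaviour as x → -∞; each term tends to a finite value or vanishes.
Limit = -2.

Final answer: -2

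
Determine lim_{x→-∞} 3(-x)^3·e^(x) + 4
The product is a 0·∞ indeterminate form at x → -∞.
Rewrite the product as 3(-x)^3 / e^(-x) (an ∞/∞ form) and apply L'Hôpital, or use the standard hierarchy e^(|x|) ≫ |(-x)^3| as x → -∞.
The indeterminate product → 0, so the limit = 4.

Final answer: 4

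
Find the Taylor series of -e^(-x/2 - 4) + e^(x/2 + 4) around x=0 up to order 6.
x^6·(-e^(-4)/46080 + e^(4)/46080) + x^5·(e^(-4)/3840 + e^(4)/3840) + x^4·(-e^(-4)/384 + e^(4)/384) + x^3·(e^(-4)/48 + e^(4)/48) + x^2·(-e^(-4)/8 + e^(4)/8) + x·(e^(-4)/2 + e^(4)/2) - e^(-4) + e^(4)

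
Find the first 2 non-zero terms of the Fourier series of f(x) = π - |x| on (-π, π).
4·cos(x)/π + π/2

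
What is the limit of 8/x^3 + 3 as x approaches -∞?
Evaluate the dominant behaviour as x → -∞; each term tends to a finite value or vanishes.
Limit = 3.

Final answer: 3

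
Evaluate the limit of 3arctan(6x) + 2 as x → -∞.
Evaluate the dominant behaviour as x → -∞; each term tends to a finite value or vanishes.
Limit = 2 - 3·π/2.

Final answer: 2 - 3·π/2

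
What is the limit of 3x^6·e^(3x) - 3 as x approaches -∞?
The product is a 0·∞ indeterminate form at x → -∞.
Rewrite the product as 3x^6 / e^(-3x) (an ∞/∞ form) and apply L'Hôpital, or use the standard hierarchy e^(3|x|) ≫ |x^6| as x → -∞.
The indeterminate product → 0, so the limit = -3.

Final answer: -3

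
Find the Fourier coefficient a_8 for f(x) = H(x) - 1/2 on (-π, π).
a_8 = (1/π) ∫_{-π}^{π} f(x)·cos(8x) dx.
Evaluate the integral (use parity and integration by parts as needed): a_8 = 0.

Final answer: 0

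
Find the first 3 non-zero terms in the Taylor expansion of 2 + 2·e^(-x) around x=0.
x^2 - 2·x + 4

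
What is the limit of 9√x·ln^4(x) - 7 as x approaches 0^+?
The product is a 0·∞ indeterminate form at x → 0⁺.
Rewrite the product as 9·ln^4(x) / x^(-1/2) and apply L'Hôpital, or use the standard hierarchy x^(-1/2) ≫ |ln x|^4 as x → 0⁺.
The indeterminate product → 0, so the limit = -7.

Final answer: -7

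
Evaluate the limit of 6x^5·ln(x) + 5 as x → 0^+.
The product is a 0·∞ indeterminate form at x → 0⁺.
Rewrite the product as 6·ln(x) / x^(-5) and apply L'Hôpital, or use the standard hierarchy x^(-5) ≫ |ln x| as x → 0⁺.
The indeterminate product → 0, so the limit = 5.

Final answer: 5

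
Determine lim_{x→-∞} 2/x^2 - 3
Evaluate the dominant behaviour as x → -∞; each term tends to a finite value or vanishes.
Limit = -3.

Final answer: -3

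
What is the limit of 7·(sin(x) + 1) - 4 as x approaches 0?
Direct substitution at x = 0 gives 3.

Final answer: 3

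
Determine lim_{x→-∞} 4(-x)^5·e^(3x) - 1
The product is a 0·∞ indeterminate form at x → -∞.
Rewrite the product as 4(-x)^5 / e^(-3x) (an ∞/∞ form) and apply L'Hôpital, or use the standard hierarchy e^(3|x|) ≫ |(-x)^5| as x → -∞.
The indeterminate product → 0, so the limit = -1.

Final answer: -1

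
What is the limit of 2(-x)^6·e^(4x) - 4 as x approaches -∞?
The product is a 0·∞ indeterminate form at x → -∞.
Rewrite the product as 2(-x)^6 / e^(-4x) (an ∞/∞ form) and apply L'Hôpital, or use the standard hierarchy e^(4|x|) ≫ |(-x)^6| as x → -∞.
The indeterminate product → 0, so the limit = -4.

Final answer: -4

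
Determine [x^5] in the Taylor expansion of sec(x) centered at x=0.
Expand to order 5: sec(x) = 5·x^4/24 + x^2/2 + 1 + O(x^6).
The coefficient of x^5 is 0.

Final answer: 0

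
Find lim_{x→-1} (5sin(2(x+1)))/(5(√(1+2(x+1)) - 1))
Both numerator and denominator → 0 as x → -1; this is a 0/0 indeterminate form.
Expand each to leading order near x = -1: numerator ~ 10·(x + 1), denominator ~ 5·(x + 1).
The limit of the ratio is 2.

Final answer: 2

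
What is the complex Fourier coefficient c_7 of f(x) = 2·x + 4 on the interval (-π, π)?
Compute the real Fourier coefficients first: a_7 = 0, b_7 = 4/7.
Then c_7 = (a_7 − i·b_7)/2 = -2·i/7.

Final answer: -2·i/7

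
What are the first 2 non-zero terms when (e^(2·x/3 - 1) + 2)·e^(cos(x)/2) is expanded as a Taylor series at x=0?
2·x·e^(-1/2)/3 + e^(-1/2) + 2·e^(1/2)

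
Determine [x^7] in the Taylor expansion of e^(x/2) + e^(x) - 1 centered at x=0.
Expand to order 7: e^(x/2) + e^(x) - 1 = 43·x^7/215040 + 13·x^6/9216 + 11·x^5/1280 + 17·x^4/384 + 3·x^3/16 + 5·x^2/8 + 3·x/2 + 1 + O(x^8).
The coefficient of x^7 is 43/215040.

Final answer: 43/215040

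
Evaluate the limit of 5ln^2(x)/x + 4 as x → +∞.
The quotient is an ∞/∞ indeterminate form as x → +∞.
The polynomial denominator x dominates the logarithmic numerator (any positive power of x ≫ ln^2(x) as x → ∞), so the quotient → 0.
Adding the constant: 0 + 4 = 4. Limit = 4.

Final answer: 4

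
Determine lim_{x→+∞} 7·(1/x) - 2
Evaluate the dominant behaviour as x → +∞; each term tends to a finite value or vanishes.
Limit = -2.

Final answer: -2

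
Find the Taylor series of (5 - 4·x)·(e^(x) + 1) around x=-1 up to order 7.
(9 + 9·e)·e^(-1) + (5 - 4·e)·e^(-1)·(x + 1) + e^(-1)·(x + 1)^2/2 - e^(-1)·(x + 1)^3/2 - 7·e^(-1)·(x + 1)^4/24 - 11·e^(-1)·(x + 1)^5/120 - e^(-1)·(x + 1)^6/48 - 19·e^(-1)·(x + 1)^7/5040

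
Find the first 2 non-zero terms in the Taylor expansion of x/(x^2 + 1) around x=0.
-x^3 + x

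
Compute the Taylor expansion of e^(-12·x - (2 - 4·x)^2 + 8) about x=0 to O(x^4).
-160·x^3·e^(4)/3 - 8·x^2·e^(4) + 4·x·e^(4) + e^(4)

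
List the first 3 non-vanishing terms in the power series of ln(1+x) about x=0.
x^3/3 - x^2/2 + x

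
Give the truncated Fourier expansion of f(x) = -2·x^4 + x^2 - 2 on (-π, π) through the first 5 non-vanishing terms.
(-100 + 16·π^2)·cos(x) + (7 - 4·π^2)·cos(2·x) + (-44/27 + 16·π^2/9)·cos(3·x) + (5/8 - π^2)·cos(4·x) - 2·π^4/5 - 2 + π^2/3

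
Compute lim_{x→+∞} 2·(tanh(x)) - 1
Evaluate the dominant behaviour as x → +∞; each term tends to a finite value or vanishes.
Limit = 1.

Final answer: 1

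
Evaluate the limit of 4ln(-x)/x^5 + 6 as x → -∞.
The quotient is an ∞/∞ indeterminate form as x → -∞.
Compare growth rates of the dominant terms (exponentials ≫ polynomials ≫ logarithms), or apply L'Hôpital's rule; the quotient → 0.
Adding the constant: 0 + 6 = 6. Limit = 6.

Final answer: 6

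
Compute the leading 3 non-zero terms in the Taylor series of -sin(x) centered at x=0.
-x^5/120 + x^3/6 - x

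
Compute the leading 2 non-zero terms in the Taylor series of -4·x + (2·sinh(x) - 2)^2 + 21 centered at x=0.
25 - 12·x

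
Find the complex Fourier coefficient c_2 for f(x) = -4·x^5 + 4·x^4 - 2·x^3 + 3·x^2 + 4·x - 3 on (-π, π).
Compute the real Fourier coefficients first: a_2 = -9 + 8·π^2, b_2 = -18·π^2 + 23 + 4·π^4.
Then c_2 = (a_2 − i·b_2)/2 = -9/2 + 4·π^2 - 2·i·π^4 - 23·i/2 + 9·i·π^2.

Final answer: -9/2 + 4·π^2 - 2·i·π^4 - 23·i/2 + 9·i·π^2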